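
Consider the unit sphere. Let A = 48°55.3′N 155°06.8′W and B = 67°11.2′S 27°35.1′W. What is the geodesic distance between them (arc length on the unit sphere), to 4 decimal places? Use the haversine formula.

With latitudes φ₁ = 48.922°, φ₂ = -67.187° and longitude difference Δλ = 127.528°:
Haversine: a = sin²(Δφ/2) + cos φ₁ cos φ₂ sin²(Δλ/2) = 0.7200 + (0.6571)(0.3877)(0.8046) = 0.92502.
Central angle c = 2·arcsin(√a) = 2.58686 rad.
On the unit sphere the arc length equals the central angle: 2.5869.

2.5869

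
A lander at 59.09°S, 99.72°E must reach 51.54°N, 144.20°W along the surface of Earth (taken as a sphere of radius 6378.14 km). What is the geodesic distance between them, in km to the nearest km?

In radians: φ₁ = -1.0313, φ₂ = 0.8995, Δλ = 116.080° = 2.0260 rad.
cos c = sin φ₁ sin φ₂ + cos φ₁ cos φ₂ cos Δλ = (-0.8580)(0.7830) + (0.5137)(0.6220)(-0.4396) = -0.81229,
so c = arccos(-0.81229) = 2.51887 rad.
Distance = R·c = 6378.14 × 2.5189 ≈ 16066 km.

16066 km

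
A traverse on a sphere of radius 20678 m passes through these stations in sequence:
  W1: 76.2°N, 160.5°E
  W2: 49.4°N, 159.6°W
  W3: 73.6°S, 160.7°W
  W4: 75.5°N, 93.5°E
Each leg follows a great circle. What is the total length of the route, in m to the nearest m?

Leg W1→W2: central angle 0.5425 rad, distance 11216.9 m.
Leg W2→W3: central angle 2.1468 rad, distance 44391.4 m.
Leg W3→W4: central angle 2.8177 rad, distance 58264.5 m.
Total: 11216.9 + 44391.4 + 58264.5 ≈ 113873 m.

113873 m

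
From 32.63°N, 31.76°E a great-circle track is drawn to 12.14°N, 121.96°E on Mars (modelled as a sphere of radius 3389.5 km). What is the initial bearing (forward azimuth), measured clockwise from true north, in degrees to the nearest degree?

80°

Δλ = 90.200° = 1.5743 rad.
y = sin Δλ · cos φ₂ = (1.0000)(0.9776) = 0.9776
x = cos φ₁ sin φ₂ − sin φ₁ cos φ₂ cos Δλ = (0.8422)(0.2103) − (0.5392)(0.9776)(-0.0035) = 0.1789
θ = atan2(y, x) = 79.63°, so the bearing is 80°.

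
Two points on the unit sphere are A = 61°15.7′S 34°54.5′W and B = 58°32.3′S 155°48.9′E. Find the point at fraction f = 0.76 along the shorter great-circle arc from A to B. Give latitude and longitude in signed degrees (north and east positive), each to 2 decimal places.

The central angle between A and B is δ = 1.0456 rad.
With f = 0.76, the slerp weights are sin((1−f)δ)/sin δ = 0.2870 and sin(fδ)/sin δ = 0.8248.
Weighted sum of the unit vectors: (0.2870)·(0.3943,-0.2752,-0.8768) + (0.8248)·(-0.4761,0.2138,-0.8530) = (-0.2795, 0.0974, -0.9552).
Converting back: φ = atan2(z, √(x²+y²)) = -72.78°, λ = atan2(y, x) = 160.79°.

-72.78°, 160.79°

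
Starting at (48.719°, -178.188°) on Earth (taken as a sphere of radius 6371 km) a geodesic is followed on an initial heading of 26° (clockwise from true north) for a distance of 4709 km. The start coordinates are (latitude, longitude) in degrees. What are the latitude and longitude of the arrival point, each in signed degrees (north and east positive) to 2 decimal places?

72.72°, -94.49°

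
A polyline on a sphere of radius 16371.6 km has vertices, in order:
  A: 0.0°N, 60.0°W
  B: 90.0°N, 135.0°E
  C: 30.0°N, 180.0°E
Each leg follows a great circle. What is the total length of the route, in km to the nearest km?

42861 km

Leg A→B: central angle 1.5708 rad, distance 25716.4 km.
Leg B→C: central angle 1.0472 rad, distance 17144.3 km.
Total: 25716.4 + 17144.3 ≈ 42861 km.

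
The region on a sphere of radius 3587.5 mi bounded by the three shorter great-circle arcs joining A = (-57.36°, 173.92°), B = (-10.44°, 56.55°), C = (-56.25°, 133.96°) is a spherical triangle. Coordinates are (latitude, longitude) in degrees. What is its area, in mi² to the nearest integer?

1125340 mi²

Side lengths (central angles): a = 1.2977, b = 0.3768, c = 1.6622 rad; semiperimeter s = 1.6683.
By l'Huilier's theorem, tan(E/4) = √[tan(s/2) tan((s−a)/2) tan((s−b)/2) tan((s−c)/2)], giving spherical excess E = 0.0874 rad.
Area = E·R² = 0.0874 × (3587.5)² ≈ 1125340 mi².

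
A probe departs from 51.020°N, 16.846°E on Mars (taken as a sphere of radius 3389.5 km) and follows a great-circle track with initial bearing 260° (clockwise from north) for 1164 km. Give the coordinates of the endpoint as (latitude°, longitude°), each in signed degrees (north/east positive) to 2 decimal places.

Angular distance δ = d/R = 1164/3389.5 = 0.34341 rad; initial bearing θ = 4.5379 rad.
sin φ₂ = sin φ₁ cos δ + cos φ₁ sin δ cos θ = (0.7774)(0.9416) + (0.6290)(0.3367)(-0.1736) = 0.6952, so φ₂ = 44.04°.
Δλ = atan2(sin θ sin δ cos φ₁, cos δ − sin φ₁ sin φ₂) = atan2(-0.2086, 0.4012) = -27.471°.
λ₂ = 16.846° − 27.471° = -10.62°.

44.04°, -10.62°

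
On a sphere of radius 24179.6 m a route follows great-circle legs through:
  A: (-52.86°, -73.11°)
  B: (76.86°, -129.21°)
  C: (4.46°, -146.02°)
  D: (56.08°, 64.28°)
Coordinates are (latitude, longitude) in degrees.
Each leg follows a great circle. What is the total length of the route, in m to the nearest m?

Leg A→B: central angle 2.3458 rad, distance 56721.2 m.
Leg B→C: central angle 1.2738 rad, distance 30799.1 m.
Leg C→D: central angle 1.9996 rad, distance 48350.4 m.
Total: 56721.2 + 30799.1 + 48350.4 ≈ 135871 m.

135871 m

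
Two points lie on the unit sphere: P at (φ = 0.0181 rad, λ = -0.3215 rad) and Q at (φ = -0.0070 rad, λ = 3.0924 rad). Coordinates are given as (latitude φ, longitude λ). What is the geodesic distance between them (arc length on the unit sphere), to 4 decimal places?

Let φ₁ = 0.0181 rad, φ₂ = -0.0070 rad, and Δλ = -2.8693 rad.
cos c = sin φ₁ sin φ₂ + cos φ₁ cos φ₂ cos Δλ = (0.0181)(-0.0070) + (0.9998)(1.0000)(-0.9632) = -0.96310,
so c = arccos(-0.96310) = 2.86908 rad.
On the unit sphere the arc length equals the central angle: 2.8691.

2.8691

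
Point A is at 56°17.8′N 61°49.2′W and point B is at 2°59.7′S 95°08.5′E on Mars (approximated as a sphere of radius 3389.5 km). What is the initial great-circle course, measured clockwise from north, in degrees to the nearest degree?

28°

Δλ = 156.962° = 2.7395 rad.
y = sin Δλ · cos φ₂ = (0.3913)(0.9986) = 0.3908
x = cos φ₁ sin φ₂ − sin φ₁ cos φ₂ cos Δλ = (0.5549)(-0.0522) − (0.8319)(0.9986)(-0.9202) = 0.7355
θ = atan2(y, x) = 27.98°, so the bearing is 28°.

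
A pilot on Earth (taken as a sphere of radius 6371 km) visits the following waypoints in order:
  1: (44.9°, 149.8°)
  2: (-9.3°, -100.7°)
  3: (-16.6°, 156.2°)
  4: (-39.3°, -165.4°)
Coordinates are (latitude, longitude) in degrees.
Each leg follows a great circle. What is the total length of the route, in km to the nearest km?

27839 km

Leg 1→2: central angle 1.9256 rad, distance 12268.0 km.
Leg 2→3: central angle 1.7398 rad, distance 11084.1 km.
Leg 3→4: central angle 0.7042 rad, distance 4486.5 km.
Total: 12268.0 + 11084.1 + 4486.5 ≈ 27839 km.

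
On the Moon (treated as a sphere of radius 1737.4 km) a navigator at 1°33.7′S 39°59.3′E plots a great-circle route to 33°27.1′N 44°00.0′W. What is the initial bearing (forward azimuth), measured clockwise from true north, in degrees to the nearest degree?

304°

Δλ = -83.988° = -1.4659 rad.
y = sin Δλ · cos φ₂ = (-0.9945)(0.8344) = -0.8298
x = cos φ₁ sin φ₂ − sin φ₁ cos φ₂ cos Δλ = (0.9996)(0.5512) − (-0.0273)(0.8344)(0.1047) = 0.5534
θ = atan2(y, x) = -56.30°; adding 360° gives 304°.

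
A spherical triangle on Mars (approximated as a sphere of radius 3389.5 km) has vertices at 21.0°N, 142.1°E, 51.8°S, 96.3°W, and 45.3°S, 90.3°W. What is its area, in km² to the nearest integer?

2304367 km²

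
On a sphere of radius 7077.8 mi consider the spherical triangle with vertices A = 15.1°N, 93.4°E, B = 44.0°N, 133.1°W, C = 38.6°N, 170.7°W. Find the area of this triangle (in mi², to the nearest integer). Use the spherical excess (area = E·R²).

17635416 mi²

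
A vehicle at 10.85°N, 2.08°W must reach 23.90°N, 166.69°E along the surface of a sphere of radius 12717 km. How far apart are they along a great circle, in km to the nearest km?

Let φ₁ = 0.1894 rad, φ₂ = 0.4171 rad, and Δλ = 2.9456 rad.
cos c = sin φ₁ sin φ₂ + cos φ₁ cos φ₂ cos Δλ = (0.1882)(0.4051) + (0.9821)(0.9143)(-0.9809) = -0.80445,
so c = arccos(-0.80445) = 2.50555 rad.
Distance = R·c = 12717 × 2.5056 ≈ 31863 km.

31863 km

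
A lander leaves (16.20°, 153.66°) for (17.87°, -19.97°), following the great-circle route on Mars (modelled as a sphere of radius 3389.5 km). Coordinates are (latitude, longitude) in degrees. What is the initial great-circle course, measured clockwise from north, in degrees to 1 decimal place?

Δλ = -173.630° = -3.0304 rad.
y = sin Δλ · cos φ₂ = (-0.1109)(0.9518) = -0.1056
x = cos φ₁ sin φ₂ − sin φ₁ cos φ₂ cos Δλ = (0.9603)(0.3069) − (0.2790)(0.9518)(-0.9938) = 0.5586
θ = atan2(y, x) = -10.71°; adding 360° gives 349.3°.

349.3°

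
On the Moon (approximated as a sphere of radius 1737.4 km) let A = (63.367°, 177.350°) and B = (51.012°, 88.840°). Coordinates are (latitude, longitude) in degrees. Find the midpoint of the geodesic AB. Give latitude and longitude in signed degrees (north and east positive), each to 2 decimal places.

64.92°, 123.81°

The central angle between A and B is δ = 0.7924 rad.
With f = 0.5, the slerp weights are sin((1−f)δ)/sin δ = 0.5420 and sin(fδ)/sin δ = 0.5420.
Weighted sum of the unit vectors: (0.5420)·(-0.4478,0.0207,0.8939) + (0.5420)·(0.0127,0.6290,0.7773) = (-0.2358, 0.3522, 0.9058).
Converting back: φ = atan2(z, √(x²+y²)) = 64.92°, λ = atan2(y, x) = 123.81°.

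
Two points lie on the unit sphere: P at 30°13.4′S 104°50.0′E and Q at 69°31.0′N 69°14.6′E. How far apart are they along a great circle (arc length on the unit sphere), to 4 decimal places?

1.7984

Let φ₁ = -0.5275 rad, φ₂ = 1.2133 rad, and Δλ = -0.6212 rad.
cos c = sin φ₁ sin φ₂ + cos φ₁ cos φ₂ cos Δλ = (-0.5034)(0.9368) + (0.8641)(0.3499)(0.8132) = -0.22566,
so c = arccos(-0.22566) = 1.79842 rad.
On the unit sphere the arc length equals the central angle: 1.7984.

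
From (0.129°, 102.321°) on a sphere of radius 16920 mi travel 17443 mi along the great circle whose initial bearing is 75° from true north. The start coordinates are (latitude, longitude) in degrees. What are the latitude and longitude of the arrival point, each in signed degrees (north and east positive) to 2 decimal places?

12.89°, 160.53°

Angular distance δ = d/R = 17443/16920 = 1.03091 rad; initial bearing θ = 1.3090 rad.
sin φ₂ = sin φ₁ cos δ + cos φ₁ sin δ cos θ = (0.0023)(0.5140) + (1.0000)(0.8578)(0.2588) = 0.2232, so φ₂ = 12.89°.
Δλ = atan2(sin θ sin δ cos φ₁, cos δ − sin φ₁ sin φ₂) = atan2(0.8285, 0.5135) = 58.209°.
λ₂ = 102.321° + 58.209° = 160.53°.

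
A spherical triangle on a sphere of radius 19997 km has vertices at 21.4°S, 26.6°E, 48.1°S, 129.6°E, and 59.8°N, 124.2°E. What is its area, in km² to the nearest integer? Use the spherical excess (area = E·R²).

Side lengths (central angles): a = 1.8848, b = 1.9577, c = 1.4387 rad; semiperimeter s = 2.6406.
By l'Huilier's theorem, tan(E/4) = √[tan(s/2) tan((s−a)/2) tan((s−b)/2) tan((s−c)/2)], giving spherical excess E = 2.2048 rad.
Area = E·R² = 2.2048 × (19997)² ≈ 881667091 km².

881667091 km²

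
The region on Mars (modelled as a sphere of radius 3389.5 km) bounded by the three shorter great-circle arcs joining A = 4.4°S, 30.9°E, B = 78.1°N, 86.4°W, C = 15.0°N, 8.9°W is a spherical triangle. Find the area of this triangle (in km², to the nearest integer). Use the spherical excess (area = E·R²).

6547188 km²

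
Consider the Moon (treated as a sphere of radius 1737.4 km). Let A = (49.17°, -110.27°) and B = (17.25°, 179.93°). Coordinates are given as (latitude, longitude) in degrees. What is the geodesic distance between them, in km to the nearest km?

1938 km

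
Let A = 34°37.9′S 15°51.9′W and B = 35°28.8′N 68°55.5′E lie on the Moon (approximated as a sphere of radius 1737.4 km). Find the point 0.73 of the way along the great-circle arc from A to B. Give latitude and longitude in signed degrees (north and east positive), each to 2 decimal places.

The central angle between A and B is δ = 1.8432 rad.
With f = 0.73, the slerp weights are sin((1−f)δ)/sin δ = 0.4956 and sin(fδ)/sin δ = 1.0120.
Weighted sum of the unit vectors: (0.4956)·(0.7915,-0.2249,-0.5683) + (1.0120)·(0.2928,0.7598,0.5804) = (0.6886, 0.6575, 0.3057).
Converting back: φ = atan2(z, √(x²+y²)) = 17.80°, λ = atan2(y, x) = 43.68°.

17.80°, 43.68°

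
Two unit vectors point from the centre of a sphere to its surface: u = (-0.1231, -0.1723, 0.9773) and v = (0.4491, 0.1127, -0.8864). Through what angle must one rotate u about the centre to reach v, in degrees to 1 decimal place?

160.2°

u·v = -0.9410; |u| = 1.0000, |v| = 1.0000.
cos θ = (u·v)/(|u||v|) = -0.9410, so θ = 160.2°.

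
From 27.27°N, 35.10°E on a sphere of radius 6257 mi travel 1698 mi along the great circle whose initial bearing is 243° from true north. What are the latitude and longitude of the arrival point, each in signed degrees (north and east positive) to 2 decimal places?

19.47°, 20.43°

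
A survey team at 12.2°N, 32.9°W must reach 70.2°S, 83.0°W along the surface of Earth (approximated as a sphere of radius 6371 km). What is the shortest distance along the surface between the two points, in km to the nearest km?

9921 km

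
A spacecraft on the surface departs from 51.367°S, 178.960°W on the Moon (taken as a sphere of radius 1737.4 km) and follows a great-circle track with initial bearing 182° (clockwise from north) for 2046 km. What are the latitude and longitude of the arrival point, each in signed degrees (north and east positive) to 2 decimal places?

-61.12°, 4.87°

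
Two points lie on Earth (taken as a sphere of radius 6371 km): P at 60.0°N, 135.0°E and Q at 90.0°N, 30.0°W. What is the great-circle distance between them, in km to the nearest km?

3336 km

With latitudes φ₁ = 60.000°, φ₂ = 90.000° and longitude difference Δλ = -165.000°:
cos c = sin φ₁ sin φ₂ + cos φ₁ cos φ₂ cos Δλ = (0.8660)(1.0000) + (0.5000)(0.0000)(-0.9659) = 0.86603,
so c = arccos(0.86603) = 0.52360 rad.
Distance = R·c = 6371 × 0.5236 ≈ 3336 km.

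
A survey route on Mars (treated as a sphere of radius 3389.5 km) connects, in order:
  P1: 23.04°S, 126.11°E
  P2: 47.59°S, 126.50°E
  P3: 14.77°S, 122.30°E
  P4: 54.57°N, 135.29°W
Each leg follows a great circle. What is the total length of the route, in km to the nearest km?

9863 km

Leg P1→P2: central angle 0.4285 rad, distance 1452.4 km.
Leg P2→P3: central angle 0.5760 rad, distance 1952.5 km.
Leg P3→P4: central angle 1.9052 rad, distance 6457.6 km.
Total: 1452.4 + 1952.5 + 6457.6 ≈ 9863 km.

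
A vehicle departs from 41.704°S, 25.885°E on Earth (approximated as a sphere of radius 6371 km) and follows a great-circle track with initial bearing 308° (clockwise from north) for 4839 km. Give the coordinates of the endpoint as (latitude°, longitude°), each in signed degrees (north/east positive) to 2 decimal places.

-9.55°, -7.50°

Angular distance δ = d/R = 4839/6371 = 0.75954 rad; initial bearing θ = 5.3756 rad.
sin φ₂ = sin φ₁ cos δ + cos φ₁ sin δ cos θ = (-0.6653)(0.7252) + (0.7466)(0.6886)(0.6157) = -0.1659, so φ₂ = -9.55°.
Δλ = atan2(sin θ sin δ cos φ₁, cos δ − sin φ₁ sin φ₂) = atan2(-0.4051, 0.6148) = -33.383°.
λ₂ = 25.885° − 33.383° = -7.50°.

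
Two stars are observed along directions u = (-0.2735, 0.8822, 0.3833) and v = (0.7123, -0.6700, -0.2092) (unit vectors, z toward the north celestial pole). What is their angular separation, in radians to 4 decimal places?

2.6181 rad

u·v = -0.8661; |u| = 1.0000, |v| = 1.0000.
cos θ = (u·v)/(|u||v|) = -0.8661, so θ = 2.6181 rad.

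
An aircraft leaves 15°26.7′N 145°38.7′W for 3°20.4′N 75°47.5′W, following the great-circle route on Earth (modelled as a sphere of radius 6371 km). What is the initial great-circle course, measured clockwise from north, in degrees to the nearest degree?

Δλ = 69.853° = 1.2192 rad.
y = sin Δλ · cos φ₂ = (0.9388)(0.9983) = 0.9372
x = cos φ₁ sin φ₂ − sin φ₁ cos φ₂ cos Δλ = (0.9639)(0.0583) − (0.2663)(0.9983)(0.3444) = -0.0354
θ = atan2(y, x) = 92.16°, so the bearing is 92°.

92°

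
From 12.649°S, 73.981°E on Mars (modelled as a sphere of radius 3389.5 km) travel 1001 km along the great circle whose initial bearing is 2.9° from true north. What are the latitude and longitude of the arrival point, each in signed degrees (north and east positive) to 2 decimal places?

4.25°, 74.83°

Angular distance δ = d/R = 1001/3389.5 = 0.29532 rad; initial bearing θ = 0.0506 rad.
sin φ₂ = sin φ₁ cos δ + cos φ₁ sin δ cos θ = (-0.2190)(0.9567) + (0.9757)(0.2910)(0.9987) = 0.0741, so φ₂ = 4.25°.
Δλ = atan2(sin θ sin δ cos φ₁, cos δ − sin φ₁ sin φ₂) = atan2(0.0144, 0.9729) = 0.846°.
λ₂ = 73.981° + 0.846° = 74.83°.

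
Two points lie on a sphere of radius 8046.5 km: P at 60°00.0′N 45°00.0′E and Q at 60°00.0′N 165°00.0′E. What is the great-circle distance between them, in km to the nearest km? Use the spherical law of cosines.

Let φ₁ = 1.0472 rad, φ₂ = 1.0472 rad, and Δλ = 2.0944 rad.
cos c = sin φ₁ sin φ₂ + cos φ₁ cos φ₂ cos Δλ = (0.8660)(0.8660) + (0.5000)(0.5000)(-0.5000) = 0.62500,
so c = arccos(0.62500) = 0.89566 rad.
Distance = R·c = 8046.5 × 0.8957 ≈ 7207 km.

7207 km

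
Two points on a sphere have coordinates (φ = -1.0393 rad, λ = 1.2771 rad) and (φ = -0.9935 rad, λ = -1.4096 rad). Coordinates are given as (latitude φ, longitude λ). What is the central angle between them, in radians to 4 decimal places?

With latitudes φ₁ = -59.548°, φ₂ = -56.923° and longitude difference Δλ = -153.937°:
cos c = sin φ₁ sin φ₂ + cos φ₁ cos φ₂ cos Δλ = (-0.8620)(-0.8379) + (0.5068)(0.5458)(-0.8983) = 0.47387,
so c = arccos(0.47387) = 1.07711 rad.
So the angular separation is 1.0771 rad.

1.0771 rad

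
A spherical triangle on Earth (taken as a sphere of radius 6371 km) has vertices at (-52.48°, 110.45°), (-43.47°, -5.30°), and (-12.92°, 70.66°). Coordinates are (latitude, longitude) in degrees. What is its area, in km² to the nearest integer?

24394617 km²

Side lengths (central angles): a = 1.2393, b = 0.8848, c = 1.2093 rad; semiperimeter s = 1.6667.
By l'Huilier's theorem, tan(E/4) = √[tan(s/2) tan((s−a)/2) tan((s−b)/2) tan((s−c)/2)], giving spherical excess E = 0.6010 rad.
Area = E·R² = 0.6010 × (6371)² ≈ 24394617 km².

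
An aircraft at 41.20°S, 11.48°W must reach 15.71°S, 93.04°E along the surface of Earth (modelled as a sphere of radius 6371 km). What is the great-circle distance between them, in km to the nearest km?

Let φ₁ = -0.7191 rad, φ₂ = -0.2742 rad, and Δλ = 1.8242 rad.
cos c = sin φ₁ sin φ₂ + cos φ₁ cos φ₂ cos Δλ = (-0.6587)(-0.2708) + (0.7524)(0.9626)(-0.2507) = -0.00324,
so c = arccos(-0.00324) = 1.57404 rad.
Distance = R·c = 6371 × 1.5740 ≈ 10028 km.

10028 km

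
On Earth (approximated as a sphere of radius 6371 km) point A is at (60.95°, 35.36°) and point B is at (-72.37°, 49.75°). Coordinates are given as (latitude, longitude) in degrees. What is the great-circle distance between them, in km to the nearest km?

With latitudes φ₁ = 60.950°, φ₂ = -72.370° and longitude difference Δλ = 14.390°:
Haversine: a = sin²(Δφ/2) + cos φ₁ cos φ₂ sin²(Δλ/2) = 0.8430 + (0.4856)(0.3029)(0.0157) = 0.84534.
Central angle c = 2·arcsin(√a) = 2.33323 rad.
Distance = R·c = 6371 × 2.3332 ≈ 14865 km.

14865 km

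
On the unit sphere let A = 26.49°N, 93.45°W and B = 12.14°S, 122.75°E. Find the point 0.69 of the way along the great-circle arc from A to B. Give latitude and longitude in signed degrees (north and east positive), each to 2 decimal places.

9.98°, 161.46°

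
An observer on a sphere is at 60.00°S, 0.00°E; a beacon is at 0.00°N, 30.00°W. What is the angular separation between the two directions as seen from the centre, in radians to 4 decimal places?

1.1230 rad

With latitudes φ₁ = -60.000°, φ₂ = 0.000° and longitude difference Δλ = -30.000°:
cos c = sin φ₁ sin φ₂ + cos φ₁ cos φ₂ cos Δλ = (-0.8660)(0.0000) + (0.5000)(1.0000)(0.8660) = 0.43301,
so c = arccos(0.43301) = 1.12296 rad.
So the angular separation is 1.1230 rad.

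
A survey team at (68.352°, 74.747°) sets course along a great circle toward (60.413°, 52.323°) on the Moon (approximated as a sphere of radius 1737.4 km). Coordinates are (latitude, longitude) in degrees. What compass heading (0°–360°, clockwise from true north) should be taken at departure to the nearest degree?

Δλ = -22.424° = -0.3914 rad.
y = sin Δλ · cos φ₂ = (-0.3815)(0.4937) = -0.1883
x = cos φ₁ sin φ₂ − sin φ₁ cos φ₂ cos Δλ = (0.3689)(0.8696) − (0.9295)(0.4937)(0.9244) = -0.1034
θ = atan2(y, x) = -118.77°; adding 360° gives 241°.

241°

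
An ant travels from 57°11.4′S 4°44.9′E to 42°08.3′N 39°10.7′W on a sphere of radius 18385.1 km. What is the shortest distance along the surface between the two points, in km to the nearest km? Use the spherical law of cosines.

33992 km

With latitudes φ₁ = -57.190°, φ₂ = 42.138° and longitude difference Δλ = -43.927°:
cos c = sin φ₁ sin φ₂ + cos φ₁ cos φ₂ cos Δλ = (-0.8405)(0.6709) + (0.5419)(0.7415)(0.7202) = -0.27450,
so c = arccos(-0.27450) = 1.84887 rad.
Distance = R·c = 18385.1 × 1.8489 ≈ 33992 km.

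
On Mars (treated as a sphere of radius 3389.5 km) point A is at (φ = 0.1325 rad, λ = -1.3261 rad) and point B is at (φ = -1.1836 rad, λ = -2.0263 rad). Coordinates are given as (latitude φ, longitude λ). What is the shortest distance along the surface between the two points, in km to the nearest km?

In radians: φ₁ = 0.1325, φ₂ = -1.1836, Δλ = -40.119° = -0.7002 rad.
cos c = sin φ₁ sin φ₂ + cos φ₁ cos φ₂ cos Δλ = (0.1321)(-0.9260) + (0.9912)(0.3776)(0.7647) = 0.16389,
so c = arccos(0.16389) = 1.40617 rad.
Distance = R·c = 3389.5 × 1.4062 ≈ 4766 km.

4766 km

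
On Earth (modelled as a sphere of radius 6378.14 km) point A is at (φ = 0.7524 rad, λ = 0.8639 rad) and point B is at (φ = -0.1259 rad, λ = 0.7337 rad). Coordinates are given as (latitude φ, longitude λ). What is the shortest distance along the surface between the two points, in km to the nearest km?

5653 km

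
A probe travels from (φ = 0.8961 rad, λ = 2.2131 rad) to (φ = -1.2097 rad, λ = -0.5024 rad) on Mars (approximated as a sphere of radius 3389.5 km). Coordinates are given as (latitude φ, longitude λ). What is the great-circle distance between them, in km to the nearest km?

9387 km

In radians: φ₁ = 0.8961, φ₂ = -1.2097, Δλ = -155.587° = -2.7155 rad.
cos c = sin φ₁ sin φ₂ + cos φ₁ cos φ₂ cos Δλ = (0.7809)(-0.9355) + (0.6247)(0.3533)(-0.9106) = -0.93150,
so c = arccos(-0.93150) = 2.76930 rad.
Distance = R·c = 3389.5 × 2.7693 ≈ 9387 km.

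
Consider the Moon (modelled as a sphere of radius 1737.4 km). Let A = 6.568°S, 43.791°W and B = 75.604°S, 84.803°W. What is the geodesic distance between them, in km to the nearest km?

2205 km

Let φ₁ = -0.1146 rad, φ₂ = -1.3195 rad, and Δλ = -0.7158 rad.
cos c = sin φ₁ sin φ₂ + cos φ₁ cos φ₂ cos Δλ = (-0.1144)(-0.9686) + (0.9934)(0.2486)(0.7546) = 0.29716,
so c = arccos(0.29716) = 1.26908 rad.
Distance = R·c = 1737.4 × 1.2691 ≈ 2205 km.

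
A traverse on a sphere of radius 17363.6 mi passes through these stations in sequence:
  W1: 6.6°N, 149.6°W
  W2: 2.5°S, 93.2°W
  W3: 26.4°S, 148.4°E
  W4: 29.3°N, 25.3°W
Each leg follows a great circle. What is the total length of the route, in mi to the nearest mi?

104468 mi

Leg W1→W2: central angle 0.9954 rad, distance 17283.3 mi.
Leg W2→W3: central angle 1.9891 rad, distance 34538.1 mi.
Leg W3→W4: central angle 3.0320 rad, distance 52646.7 mi.
Total: 17283.3 + 34538.1 + 52646.7 ≈ 104468 mi.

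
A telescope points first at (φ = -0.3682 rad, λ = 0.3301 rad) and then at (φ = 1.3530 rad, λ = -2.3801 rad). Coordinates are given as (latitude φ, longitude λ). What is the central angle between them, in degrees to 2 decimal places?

In radians: φ₁ = -0.3682, φ₂ = 1.3530, Δλ = -155.283° = -2.7102 rad.
Haversine: a = sin²(Δφ/2) + cos φ₁ cos φ₂ sin²(Δλ/2) = 0.5749 + (0.9330)(0.2161)(0.9542) = 0.76728.
Central angle c = 2·arcsin(√a) = 2.13478 rad.
So the angular separation is 122.31°.

122.31°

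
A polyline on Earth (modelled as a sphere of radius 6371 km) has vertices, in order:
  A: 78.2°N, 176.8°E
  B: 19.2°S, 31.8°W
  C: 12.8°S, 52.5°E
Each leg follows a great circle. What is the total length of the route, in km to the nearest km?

Leg A→B: central angle 2.0846 rad, distance 13280.8 km.
Leg B→C: central angle 1.4057 rad, distance 8955.9 km.
Total: 13280.8 + 8955.9 ≈ 22237 km.

22237 km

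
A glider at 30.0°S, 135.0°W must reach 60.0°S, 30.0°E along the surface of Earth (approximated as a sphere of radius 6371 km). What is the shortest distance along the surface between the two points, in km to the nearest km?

In radians: φ₁ = -0.5236, φ₂ = -1.0472, Δλ = 165.000° = 2.8798 rad.
Haversine: a = sin²(Δφ/2) + cos φ₁ cos φ₂ sin²(Δλ/2) = 0.0670 + (0.8660)(0.5000)(0.9830) = 0.49262.
Central angle c = 2·arcsin(√a) = 1.55604 rad.
Distance = R·c = 6371 × 1.5560 ≈ 9914 km.

9914 km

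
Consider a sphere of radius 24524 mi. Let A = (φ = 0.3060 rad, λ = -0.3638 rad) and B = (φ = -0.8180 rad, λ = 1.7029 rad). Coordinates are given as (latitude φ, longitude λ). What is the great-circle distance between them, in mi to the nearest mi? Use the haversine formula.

52223 mi

Let φ₁ = 0.3060 rad, φ₂ = -0.8180 rad, and Δλ = 2.0667 rad.
Haversine: a = sin²(Δφ/2) + cos φ₁ cos φ₂ sin²(Δλ/2) = 0.2840 + (0.9535)(0.6837)(0.7379) = 0.76502.
Central angle c = 2·arcsin(√a) = 2.12945 rad.
Distance = R·c = 24524 × 2.1295 ≈ 52223 mi.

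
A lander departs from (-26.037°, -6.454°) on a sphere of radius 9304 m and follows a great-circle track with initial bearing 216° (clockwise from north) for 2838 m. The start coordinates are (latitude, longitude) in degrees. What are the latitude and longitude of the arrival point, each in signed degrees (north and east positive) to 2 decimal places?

Angular distance δ = d/R = 2838/9304 = 0.30503 rad; initial bearing θ = 3.7699 rad.
sin φ₂ = sin φ₁ cos δ + cos φ₁ sin δ cos θ = (-0.4390)(0.9538) + (0.8985)(0.3003)(-0.8090) = -0.6370, so φ₂ = -39.57°.
Δλ = atan2(sin θ sin δ cos φ₁, cos δ − sin φ₁ sin φ₂) = atan2(-0.1586, 0.6742) = -13.238°.
λ₂ = -6.454° − 13.238° = -19.69°.

-39.57°, -19.69°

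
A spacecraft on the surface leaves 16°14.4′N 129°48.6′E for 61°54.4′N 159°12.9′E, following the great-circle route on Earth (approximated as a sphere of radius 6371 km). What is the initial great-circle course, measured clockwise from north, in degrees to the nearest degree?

18°

Δλ = 29.405° = 0.5132 rad.
y = sin Δλ · cos φ₂ = (0.4910)(0.4709) = 0.2312
x = cos φ₁ sin φ₂ − sin φ₁ cos φ₂ cos Δλ = (0.9601)(0.8822) − (0.2797)(0.4709)(0.8712) = 0.7323
θ = atan2(y, x) = 17.52°, so the bearing is 18°.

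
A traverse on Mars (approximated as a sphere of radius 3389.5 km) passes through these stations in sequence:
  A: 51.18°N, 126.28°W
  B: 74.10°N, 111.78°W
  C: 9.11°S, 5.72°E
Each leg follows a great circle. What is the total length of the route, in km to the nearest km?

7679 km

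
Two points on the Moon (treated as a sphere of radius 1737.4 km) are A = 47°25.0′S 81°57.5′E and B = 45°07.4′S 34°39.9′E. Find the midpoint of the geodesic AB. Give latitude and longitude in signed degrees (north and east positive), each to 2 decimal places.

The central angle between A and B is δ = 0.5631 rad.
With f = 0.5, the slerp weights are sin((1−f)δ)/sin δ = 0.5205 and sin(fδ)/sin δ = 0.5205.
Weighted sum of the unit vectors: (0.5205)·(0.0947,0.6700,-0.7363) + (0.5205)·(0.5803,0.4013,-0.7086) = (0.3513, 0.5576, -0.7521).
Converting back: φ = atan2(z, √(x²+y²)) = -48.77°, λ = atan2(y, x) = 57.79°.

-48.77°, 57.79°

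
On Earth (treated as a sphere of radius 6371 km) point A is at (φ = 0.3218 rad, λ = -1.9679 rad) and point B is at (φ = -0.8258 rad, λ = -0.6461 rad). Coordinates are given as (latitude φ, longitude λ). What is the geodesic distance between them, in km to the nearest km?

In radians: φ₁ = 0.3218, φ₂ = -0.8258, Δλ = 75.734° = 1.3218 rad.
cos c = sin φ₁ sin φ₂ + cos φ₁ cos φ₂ cos Δλ = (0.3163)(-0.7351) + (0.9487)(0.6780)(0.2464) = -0.07399,
so c = arccos(-0.07399) = 1.64486 rad.
Distance = R·c = 6371 × 1.6449 ≈ 10479 km.

10479 km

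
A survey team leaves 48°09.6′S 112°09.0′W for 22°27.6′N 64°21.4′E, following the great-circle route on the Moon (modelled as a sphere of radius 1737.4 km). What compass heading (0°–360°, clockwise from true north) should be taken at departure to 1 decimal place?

172.6°

Δλ = 176.507° = 3.0806 rad.
y = sin Δλ · cos φ₂ = (0.0609)(0.9241) = 0.0563
x = cos φ₁ sin φ₂ − sin φ₁ cos φ₂ cos Δλ = (0.6671)(0.3820) − (-0.7450)(0.9241)(-0.9981) = -0.4324
θ = atan2(y, x) = 172.58°, so the bearing is 172.6°.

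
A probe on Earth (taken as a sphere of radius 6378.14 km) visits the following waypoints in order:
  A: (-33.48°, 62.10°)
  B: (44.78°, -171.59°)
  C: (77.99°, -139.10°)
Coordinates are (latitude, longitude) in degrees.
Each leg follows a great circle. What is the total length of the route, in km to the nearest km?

19282 km

Leg A→B: central angle 2.4026 rad, distance 15324.2 km.
Leg B→C: central angle 0.6206 rad, distance 3958.0 km.
Total: 15324.2 + 3958.0 ≈ 19282 km.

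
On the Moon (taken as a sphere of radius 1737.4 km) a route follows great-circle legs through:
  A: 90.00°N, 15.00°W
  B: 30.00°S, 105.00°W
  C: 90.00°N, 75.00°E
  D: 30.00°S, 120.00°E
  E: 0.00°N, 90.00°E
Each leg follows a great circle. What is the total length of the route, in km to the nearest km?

12172 km

Leg A→B: central angle 2.0944 rad, distance 3638.8 km.
Leg B→C: central angle 2.0944 rad, distance 3638.8 km.
Leg C→D: central angle 2.0944 rad, distance 3638.8 km.
Leg D→E: central angle 0.7227 rad, distance 1255.7 km.
Total: 3638.8 + 3638.8 + 3638.8 + 1255.7 ≈ 12172 km.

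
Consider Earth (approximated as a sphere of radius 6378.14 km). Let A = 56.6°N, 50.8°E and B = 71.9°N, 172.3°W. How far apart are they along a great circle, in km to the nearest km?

5347 km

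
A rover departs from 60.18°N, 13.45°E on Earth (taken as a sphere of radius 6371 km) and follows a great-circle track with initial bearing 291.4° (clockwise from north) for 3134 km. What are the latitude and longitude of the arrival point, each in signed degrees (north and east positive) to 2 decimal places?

Angular distance δ = d/R = 3134/6371 = 0.49192 rad; initial bearing θ = 5.0859 rad.
sin φ₂ = sin φ₁ cos δ + cos φ₁ sin δ cos θ = (0.8676)(0.8814) + (0.4973)(0.4723)(0.3649) = 0.8504, so φ₂ = 58.26°.
Δλ = atan2(sin θ sin δ cos φ₁, cos δ − sin φ₁ sin φ₂) = atan2(-0.2187, 0.1436) = -56.706°.
λ₂ = 13.450° − 56.706° = -43.26°.

58.26°, -43.26°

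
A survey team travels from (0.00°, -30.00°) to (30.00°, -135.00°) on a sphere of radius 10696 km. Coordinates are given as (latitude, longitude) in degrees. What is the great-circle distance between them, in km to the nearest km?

19219 km

In radians: φ₁ = 0.0000, φ₂ = 0.5236, Δλ = -105.000° = -1.8326 rad.
cos c = sin φ₁ sin φ₂ + cos φ₁ cos φ₂ cos Δλ = (0.0000)(0.5000) + (1.0000)(0.8660)(-0.2588) = -0.22414,
so c = arccos(-0.22414) = 1.79686 rad.
Distance = R·c = 10696 × 1.7969 ≈ 19219 km.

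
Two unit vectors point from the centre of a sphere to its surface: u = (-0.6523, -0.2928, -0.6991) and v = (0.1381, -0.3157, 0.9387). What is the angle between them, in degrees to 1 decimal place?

u·v = -0.6539; |u| = 1.0000, |v| = 0.9999.
cos θ = (u·v)/(|u||v|) = -0.6539, so θ = 130.8°.

130.8°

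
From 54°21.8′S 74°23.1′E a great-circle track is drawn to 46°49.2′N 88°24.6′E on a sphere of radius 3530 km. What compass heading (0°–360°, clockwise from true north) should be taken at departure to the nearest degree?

With φ₁ = -0.9488, φ₂ = 0.8172, Δλ = 0.2448 rad, the forward-azimuth formula gives
θ = atan2( sin Δλ cos φ₂ , cos φ₁ sin φ₂ − sin φ₁ cos φ₂ cos Δλ ) = atan2(0.1658, 0.9644) = 9.76°.
So the initial bearing is 10°.

10°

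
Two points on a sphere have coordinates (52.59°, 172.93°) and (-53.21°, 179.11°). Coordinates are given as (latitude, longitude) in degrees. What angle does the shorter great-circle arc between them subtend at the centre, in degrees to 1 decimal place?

Let φ₁ = 0.9179 rad, φ₂ = -0.9287 rad, and Δλ = 0.1079 rad.
cos c = sin φ₁ sin φ₂ + cos φ₁ cos φ₂ cos Δλ = (0.7943)(-0.8008) + (0.6075)(0.5989)(0.9942) = -0.27439,
so c = arccos(-0.27439) = 1.84876 rad.
So the angular separation is 105.9°.

105.9°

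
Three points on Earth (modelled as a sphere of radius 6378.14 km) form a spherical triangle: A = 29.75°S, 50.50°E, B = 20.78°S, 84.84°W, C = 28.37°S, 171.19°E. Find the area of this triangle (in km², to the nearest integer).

92694942 km²

Side lengths (central angles): a = 1.6008, b = 1.7255, c = 1.9838 rad; semiperimeter s = 2.6551.
By l'Huilier's theorem, tan(E/4) = √[tan(s/2) tan((s−a)/2) tan((s−b)/2) tan((s−c)/2)], giving spherical excess E = 2.2786 rad.
Area = E·R² = 2.2786 × (6378.14)² ≈ 92694942 km².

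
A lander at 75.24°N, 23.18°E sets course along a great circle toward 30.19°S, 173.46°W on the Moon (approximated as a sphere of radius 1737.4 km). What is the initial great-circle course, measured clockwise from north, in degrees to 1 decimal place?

20.2°

Δλ = 163.360° = 2.8512 rad.
y = sin Δλ · cos φ₂ = (0.2864)(0.8644) = 0.2475
x = cos φ₁ sin φ₂ − sin φ₁ cos φ₂ cos Δλ = (0.2548)(-0.5029) − (0.9670)(0.8644)(-0.9581) = 0.6727
θ = atan2(y, x) = 20.20°, so the bearing is 20.2°.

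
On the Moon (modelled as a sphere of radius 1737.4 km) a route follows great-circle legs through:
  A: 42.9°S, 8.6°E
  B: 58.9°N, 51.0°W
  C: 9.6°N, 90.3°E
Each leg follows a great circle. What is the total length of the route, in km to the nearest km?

6604 km

Leg A→B: central angle 1.9730 rad, distance 3427.8 km.
Leg B→C: central angle 1.8283 rad, distance 3176.5 km.
Total: 3427.8 + 3176.5 ≈ 6604 km.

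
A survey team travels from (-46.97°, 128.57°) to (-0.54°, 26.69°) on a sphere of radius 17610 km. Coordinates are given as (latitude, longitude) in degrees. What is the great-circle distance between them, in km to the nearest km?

30021 km

In radians: φ₁ = -0.8198, φ₂ = -0.0094, Δλ = -101.880° = -1.7781 rad.
Haversine: a = sin²(Δφ/2) + cos φ₁ cos φ₂ sin²(Δλ/2) = 0.1554 + (0.6824)(1.0000)(0.6029) = 0.56679.
Central angle c = 2·arcsin(√a) = 1.70478 rad.
Distance = R·c = 17610 × 1.7048 ≈ 30021 km.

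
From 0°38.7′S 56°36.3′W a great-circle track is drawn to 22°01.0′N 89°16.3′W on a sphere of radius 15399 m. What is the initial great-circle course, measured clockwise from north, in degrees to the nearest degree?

307°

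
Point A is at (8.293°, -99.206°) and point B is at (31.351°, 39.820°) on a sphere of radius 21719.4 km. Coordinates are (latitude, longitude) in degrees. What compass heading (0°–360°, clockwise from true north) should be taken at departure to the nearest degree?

Δλ = 139.026° = 2.4265 rad.
y = sin Δλ · cos φ₂ = (0.6557)(0.8540) = 0.5600
x = cos φ₁ sin φ₂ − sin φ₁ cos φ₂ cos Δλ = (0.9895)(0.5203) − (0.1442)(0.8540)(-0.7550) = 0.6078
θ = atan2(y, x) = 42.65°, so the bearing is 43°.

43°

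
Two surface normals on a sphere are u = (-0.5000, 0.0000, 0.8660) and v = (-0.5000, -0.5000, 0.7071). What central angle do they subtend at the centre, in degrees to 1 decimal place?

u·v = 0.8623; |u| = 1.0000, |v| = 1.0000.
cos θ = (u·v)/(|u||v|) = 0.8624, so θ = 30.4°.

30.4°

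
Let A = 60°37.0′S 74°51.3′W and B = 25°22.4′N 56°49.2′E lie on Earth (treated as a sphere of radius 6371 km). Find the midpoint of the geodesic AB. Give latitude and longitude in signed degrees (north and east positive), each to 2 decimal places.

Central angle δ = 2.3025 rad. Interpolating on the sphere with fraction f = 0.5:
P = [sin((1−f)δ)·A + sin(fδ)·B] / sin δ = 1.2275·A + 1.2275·B in Cartesian coordinates,
giving P = (0.7643, 0.3469, -0.5436), i.e. latitude -32.93°, longitude 24.41°.

-32.93°, 24.41°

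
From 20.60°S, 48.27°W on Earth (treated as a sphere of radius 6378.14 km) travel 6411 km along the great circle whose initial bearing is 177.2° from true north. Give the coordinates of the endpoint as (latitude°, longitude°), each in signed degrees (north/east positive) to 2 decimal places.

Angular distance δ = d/R = 6411/6378.14 = 1.00515 rad; initial bearing θ = 3.0927 rad.
sin φ₂ = sin φ₁ cos δ + cos φ₁ sin δ cos θ = (-0.3518)(0.5360) + (0.9361)(0.8442)(-0.9988) = -0.9779, so φ₂ = -77.93°.
Δλ = atan2(sin θ sin δ cos φ₁, cos δ − sin φ₁ sin φ₂) = atan2(0.0386, 0.1919) = 11.374°.
λ₂ = -48.270° + 11.374° = -36.90°.

-77.93°, -36.90°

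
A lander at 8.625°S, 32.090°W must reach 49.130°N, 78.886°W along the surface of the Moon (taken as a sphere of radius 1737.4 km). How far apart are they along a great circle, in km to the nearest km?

2146 km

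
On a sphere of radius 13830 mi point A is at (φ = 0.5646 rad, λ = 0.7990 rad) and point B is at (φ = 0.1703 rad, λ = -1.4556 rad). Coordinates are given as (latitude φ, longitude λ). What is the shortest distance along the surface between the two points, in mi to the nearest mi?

Let φ₁ = 0.5646 rad, φ₂ = 0.1703 rad, and Δλ = -2.2546 rad.
cos c = sin φ₁ sin φ₂ + cos φ₁ cos φ₂ cos Δλ = (0.5351)(0.1695) + (0.8448)(0.9855)(-0.6317) = -0.43530,
so c = arccos(-0.43530) = 2.02116 rad.
Distance = R·c = 13830 × 2.0212 ≈ 27953 mi.

27953 mi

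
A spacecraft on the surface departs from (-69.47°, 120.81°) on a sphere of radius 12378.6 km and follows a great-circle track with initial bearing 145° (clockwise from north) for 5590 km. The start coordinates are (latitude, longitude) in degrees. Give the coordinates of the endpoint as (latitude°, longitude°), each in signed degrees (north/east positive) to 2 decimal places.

-75.46°, -144.80°

Angular distance δ = d/R = 5590/12378.6 = 0.45159 rad; initial bearing θ = 2.5307 rad.
sin φ₂ = sin φ₁ cos δ + cos φ₁ sin δ cos θ = (-0.9365)(0.8998) + (0.3507)(0.4364)(-0.8192) = -0.9680, so φ₂ = -75.46°.
Δλ = atan2(sin θ sin δ cos φ₁, cos δ − sin φ₁ sin φ₂) = atan2(0.0878, -0.0067) = 94.392°.
λ₂ = 120.810° + 94.392° = 215.20° → -144.80° after wrapping to (−180°, 180°].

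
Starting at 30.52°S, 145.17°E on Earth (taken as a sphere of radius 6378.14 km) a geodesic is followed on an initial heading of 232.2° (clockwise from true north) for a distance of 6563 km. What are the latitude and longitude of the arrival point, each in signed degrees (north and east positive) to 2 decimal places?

-45.58°, 69.87°

Angular distance δ = d/R = 6563/6378.14 = 1.02898 rad; initial bearing θ = 4.0527 rad.
sin φ₂ = sin φ₁ cos δ + cos φ₁ sin δ cos θ = (-0.5078)(0.5157) + (0.8615)(0.8568)(-0.6129) = -0.7143, so φ₂ = -45.58°.
Δλ = atan2(sin θ sin δ cos φ₁, cos δ − sin φ₁ sin φ₂) = atan2(-0.5832, 0.1530) = -75.303°.
λ₂ = 145.170° − 75.303° = 69.87°.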